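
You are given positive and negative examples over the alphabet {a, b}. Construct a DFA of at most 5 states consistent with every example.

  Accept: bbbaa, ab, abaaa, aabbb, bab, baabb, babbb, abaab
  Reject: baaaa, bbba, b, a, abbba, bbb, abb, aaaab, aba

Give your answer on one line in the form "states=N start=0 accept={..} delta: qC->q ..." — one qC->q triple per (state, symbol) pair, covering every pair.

Fold the examples into a partial DFA from state 0: repeatedly fix the first undefined (state, symbol) met by the shortest-then-alphabetical prefix, trying targets in increasing order and rejecting any under which an Accept and a Reject string meet in one state with the same remainder; add a state when all current targets are rejected. Accepting states are where Accept strings end.
a: 0a undefined. 0a->0: no, ab/b meet in 0 with "b" left. Open state 1: 0a->1.
b: 0b undefined. 0b->0: ok.
aa: 1a undefined. 1a->0: no, bbbaa/baaaa meet in 0. 1a->1: no, bbbaa/baaaa meet in 1. Open state 2: 1a->2.
ab: 1b undefined. 1b->0: no, ab/b meet in 0. 1b->1: no, bbbaa/abbba meet in 2. 1b->2: no, abaab/aaaab meet in 2 with "aab" left. Open state 3: 1b->3.
aaa: 2a undefined. 2a->0: no, ab/aaaab meet in 3. 2a->1: no, bbbaa/baaaa meet in 2. 2a->2: no, bbbaa/baaaa meet in 2. 2a->3: ok.
aab: 2b undefined. 2b->0: no, aabbb/b meet in 0. 2b->1: no, aabbb/abb meet in 3 with "b" left. 2b->2: ok.
aba: 3a undefined. 3a->0: ok.
abb: 3b undefined. 3b->0: no, babbb/baaaa meet in 0. 3b->1: ok.
All examples now run through 4 states with every (state, symbol) defined. Accept strings end in {2,3}, Reject strings end in {0,1}; accept={2,3}.

states=4 start=0 accept={2,3} delta: 0a->1 0b->0 1a->2 1b->3 2a->3 2b->2 3a->0 3b->1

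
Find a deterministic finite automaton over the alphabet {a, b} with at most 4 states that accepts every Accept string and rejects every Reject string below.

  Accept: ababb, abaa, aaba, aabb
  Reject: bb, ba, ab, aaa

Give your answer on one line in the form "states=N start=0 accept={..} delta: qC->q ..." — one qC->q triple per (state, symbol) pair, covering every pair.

Fold the examples into a partial DFA from state 0: repeatedly fix the first undefined (state, symbol) met by the shortest-then-alphabetical prefix, trying targets in increasing order and rejecting any under which an Accept and a Reject string meet in one state with the same remainder; add a state when all current targets are rejected. Accepting states are where Accept strings end.
a: 0a undefined. 0a->0: no, aaba/ba meet in 0 with "ba" left. Open state 1: 0a->1.
b: 0b undefined. 0b->0: ok.
aa: 1a undefined. 1a->0: no, aaba/ba meet in 1. 1a->1: ok.
ab: 1b undefined. 1b->0: no, ababb/bb meet in 0. 1b->1: no, ababb/ba meet in 1. Open state 2: 1b->2.
aba: 2a undefined. 2a->0: no, ababb/bb meet in 0. 2a->1: no, abaa/ba meet in 1. 2a->2: no, abaa/ab meet in 2. Open state 3: 2a->3.
aabb: 2b undefined. 2b->0: no, aabb/bb meet in 0. 2b->1: no, aabb/ba meet in 1. 2b->2: no, aabb/ab meet in 2. 2b->3: ok.
abaa: 3a undefined. 3a->0: no, abaa/bb meet in 0. 3a->1: no, abaa/ba meet in 1. 3a->2: no, abaa/ab meet in 2. 3a->3: ok.
abab: 3b undefined. 3b->0: no, ababb/bb meet in 0. 3b->1: no, ababb/ab meet in 2. 3b->2: ok.
All examples now run through 4 states with every (state, symbol) defined. Accept strings end in {3}, Reject strings end in {0,1,2}; accept={3}.

states=4 start=0 accept={3} delta: 0a->1 0b->0 1a->1 1b->2 2a->3 2b->3 3a->3 3b->2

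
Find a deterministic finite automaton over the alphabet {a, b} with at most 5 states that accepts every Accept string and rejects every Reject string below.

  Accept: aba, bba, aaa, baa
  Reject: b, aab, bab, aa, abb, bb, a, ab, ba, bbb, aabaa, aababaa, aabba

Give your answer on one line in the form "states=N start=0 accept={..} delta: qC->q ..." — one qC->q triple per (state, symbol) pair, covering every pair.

Fold the examples into a partial DFA from state 0: repeatedly fix the first undefined (state, symbol) met by the shortest-then-alphabetical prefix, trying targets in increasing order and rejecting any under which an Accept and a Reject string meet in one state with the same remainder; add a state when all current targets are rejected. Accepting states are where Accept strings end.
a: 0a undefined. 0a->0: no, aba/ba meet in 0 with "ba" left. Open state 1: 0a->1.
b: 0b undefined. 0b->0: no, bba/a meet in 1. 0b->1: ok.
aa: 1a undefined. 1a->0: no, aba/aabba meet in 1 with "ba" left. 1a->1: no, aaa/b meet in 1. Open state 2: 1a->2.
ab: 1b undefined. 1b->0: no, aba/b meet in 1. 1b->1: no, aba/aa meet in 2. 1b->2: ok.
aaa: 2a undefined. 2a->0: ok.
aab: 2b undefined. 2b->0: no, aba/aab meet in 0. 2b->1: no, aba/aabaa meet in 0. 2b->2: no, aba/aababaa meet in 0. Open state 3: 2b->3.
aaba: 3a undefined. 3a->0: no, aba/aababaa meet in 0. 3a->1: ok.
aabb: 3b undefined. 3b->0: ok.
All examples now run through 4 states with every (state, symbol) defined. Accept strings end in {0}, Reject strings end in {1,2,3}; accept={0}.

states=4 start=0 accept={0} delta: 0a->1 0b->1 1a->2 1b->2 2a->0 2b->3 3a->1 3b->0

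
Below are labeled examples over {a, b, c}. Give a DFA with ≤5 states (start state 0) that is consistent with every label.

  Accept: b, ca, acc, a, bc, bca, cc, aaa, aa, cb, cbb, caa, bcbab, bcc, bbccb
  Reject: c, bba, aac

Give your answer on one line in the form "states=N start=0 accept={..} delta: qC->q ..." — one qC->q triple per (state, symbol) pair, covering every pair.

states=4 start=0 accept={0,1,3} delta: 0a->0 0b->1 0c->2 1a->2 1b->1 1c->3 2a->0 2b->0 2c->0 3a->0 3b->0 3c->0

State merging on the prefix tree: take the shortest (then alphabetical) example prefix whose next move is undefined and point that move at state 0, else 1, else 2, ...; a target is out if some Accept/Reject pair would then sit in one state with the same input left (inseparable). If every existing state is out, open a new one.
a: 0a undefined. 0a->0: ok.
b: 0b undefined. 0b->0: no, b/bba meet in 0. Open state 1: 0b->1.
c: 0c undefined. 0c->0: no, ca/c meet in 0. 0c->1: no, b/c meet in 1. Open state 2: 0c->2.
bb: 1b undefined. 1b->0: no, a/bba meet in 0. 1b->1: ok.
bc: 1c undefined. 1c->0: no, bcc/c meet in 2. 1c->1: no, bca/bba meet in 1 with "a" left. 1c->2: no, bc/c meet in 2. Open state 3: 1c->3.
ca: 2a undefined. 2a->0: ok.
cb: 2b undefined. 2b->0: ok.
cc: 2c undefined. 2c->0: ok.
bba: 1a undefined. 1a->0: no, ca/bba meet in 0. 1a->1: no, b/bba meet in 1. 1a->2: ok.
bca: 3a undefined. 3a->0: ok.
bcb: 3b undefined. 3b->0: ok.
bcc: 3c undefined. 3c->0: ok.
All examples now run through 4 states with every (state, symbol) defined. Accept strings end in {0,1,3}, Reject strings end in {2}; accept={0,1,3}.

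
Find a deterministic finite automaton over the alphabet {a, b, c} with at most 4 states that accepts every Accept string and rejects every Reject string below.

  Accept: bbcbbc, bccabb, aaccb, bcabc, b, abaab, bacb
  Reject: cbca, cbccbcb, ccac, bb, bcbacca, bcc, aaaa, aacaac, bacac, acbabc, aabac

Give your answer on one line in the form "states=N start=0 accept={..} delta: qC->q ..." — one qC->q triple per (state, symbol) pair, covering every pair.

Grow the machine one transition at a time. Run the examples from 0; the earliest place one falls off (shortest prefix, ties alphabetical) gets sent to the lowest-numbered state that keeps every Accept/Reject pair distinguishable — a pair clashes when both reach the same state with identical unread suffix — and to a fresh state only if none does.
a: 0a undefined. 0a->0: ok.
b: 0b undefined. 0b->0: no, b/bb meet in 0. Open state 1: 0b->1.
c: 0c undefined. 0c->0: ok.
ba: 1a undefined. 1a->0: ok.
bb: 1b undefined. 1b->0: no, bbcbbc/ccac meet in 0. 1b->1: no, aaccb/bb meet in 1. Open state 2: 1b->2.
bc: 1c undefined. 1c->0: no, bccabb/bb meet in 2. 1c->1: no, bccabb/bb meet in 2. 1c->2: ok.
bbc: 2c undefined. 2c->0: no, bbcbbc/ccac meet in 0. 2c->1: no, bccabb/cbccbcb meet in 2. 2c->2: ok.
bca: 2a undefined. 2a->0: no, bccabb/bb meet in 2. 2a->1: no, aaccb/cbca meet in 1. 2a->2: ok.
bcb: 2b undefined. 2b->0: no, bbcbbc/cbca meet in 2. 2b->1: no, bbcbbc/cbca meet in 2. 2b->2: no, bbcbbc/cbca meet in 2. Open state 3: 2b->3.
bcba: 3a undefined. 3a->0: ok.
bbcbb: 3b undefined. 3b->0: no, bbcbbc/ccac meet in 0. 3b->1: no, bbcbbc/cbca meet in 2. 3b->2: no, bbcbbc/cbca meet in 2. 3b->3: ok.
bcabc: 3c undefined. 3c->0: no, bbcbbc/ccac meet in 0. 3c->1: ok.
All examples now run through 4 states with every (state, symbol) defined. Accept strings end in {1,3}, Reject strings end in {0,2}; accept={1,3}.

states=4 start=0 accept={1,3} delta: 0a->0 0b->1 0c->0 1a->0 1b->2 1c->2 2a->2 2b->3 2c->2 3a->0 3b->3 3c->1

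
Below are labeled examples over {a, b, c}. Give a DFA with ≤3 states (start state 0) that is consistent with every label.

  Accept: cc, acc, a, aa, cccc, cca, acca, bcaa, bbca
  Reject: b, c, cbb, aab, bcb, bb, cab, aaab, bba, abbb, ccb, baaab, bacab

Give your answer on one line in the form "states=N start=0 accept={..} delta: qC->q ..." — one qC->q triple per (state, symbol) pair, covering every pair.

State merging on the prefix tree: take the shortest (then alphabetical) example prefix whose next move is undefined and point that move at state 0, else 1, else 2, ...; a target is out if some Accept/Reject pair would then sit in one state with the same input left (inseparable). If every existing state is out, open a new one.
a: 0a undefined. 0a->0: ok.
b: 0b undefined. 0b->0: no, a/b meet in 0. Open state 1: 0b->1.
c: 0c undefined. 0c->0: no, cc/c meet in 0. 0c->1: ok.
ba: 1a undefined. 1a->0: ok.
bb: 1b undefined. 1b->0: no, a/bb meet in 0. 1b->1: no, a/bba meet in 0. Open state 2: 1b->2.
bc: 1c undefined. 1c->0: ok.
bba: 2a undefined. 2a->0: no, cc/bba meet in 0. 2a->1: ok.
bbc: 2c undefined. 2c->0: ok.
cbb: 2b undefined. 2b->0: no, cc/cbb meet in 0. 2b->1: ok.
All examples now run through 3 states with every (state, symbol) defined. Accept strings end in {0}, Reject strings end in {1,2}; accept={0}.

states=3 start=0 accept={0} delta: 0a->0 0b->1 0c->1 1a->0 1b->2 1c->0 2a->1 2b->1 2c->0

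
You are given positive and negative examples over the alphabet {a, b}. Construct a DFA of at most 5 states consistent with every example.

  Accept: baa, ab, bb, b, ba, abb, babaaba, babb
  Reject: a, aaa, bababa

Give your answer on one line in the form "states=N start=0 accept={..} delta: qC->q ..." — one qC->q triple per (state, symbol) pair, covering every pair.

states=4 start=0 accept={1,2} delta: 0a->0 0b->1 1a->1 1b->2 2a->3 2b->1 3a->0 3b->0

Grow the machine one transition at a time. Run the examples from 0; the earliest place one falls off (shortest prefix, ties alphabetical) gets sent to the lowest-numbered state that keeps every Accept/Reject pair distinguishable — a pair clashes when both reach the same state with identical unread suffix — and to a fresh state only if none does.
a: 0a undefined. 0a->0: ok.
b: 0b undefined. 0b->0: no, baa/a meet in 0. Open state 1: 0b->1.
ba: 1a undefined. 1a->0: no, baa/a meet in 0. 1a->1: ok.
bb: 1b undefined. 1b->0: no, baa/bababa meet in 1. 1b->1: no, baa/bababa meet in 1. Open state 2: 1b->2.
baba: 2a undefined. 2a->0: no, baa/bababa meet in 1. 2a->1: no, baa/bababa meet in 1. 2a->2: no, babaaba/bababa meet in 2 with "ba" left. Open state 3: 2a->3.
babb: 2b undefined. 2b->0: no, babb/a meet in 0. 2b->1: ok.
babaa: 3a undefined. 3a->0: ok.
babab: 3b undefined. 3b->0: ok.
All examples now run through 4 states with every (state, symbol) defined. Accept strings end in {1,2}, Reject strings end in {0}; accept={1,2}.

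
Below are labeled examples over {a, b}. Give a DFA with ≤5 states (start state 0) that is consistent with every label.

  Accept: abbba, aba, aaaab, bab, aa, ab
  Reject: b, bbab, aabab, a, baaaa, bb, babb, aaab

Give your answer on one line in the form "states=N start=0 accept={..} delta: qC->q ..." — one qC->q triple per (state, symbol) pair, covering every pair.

states=4 start=0 accept={0,3} delta: 0a->1 0b->2 1a->3 1b->3 2a->1 2b->1 3a->0 3b->1

State merging on the prefix tree: take the shortest (then alphabetical) example prefix whose next move is undefined and point that move at state 0, else 1, else 2, ...; a target is out if some Accept/Reject pair would then sit in one state with the same input left (inseparable). If every existing state is out, open a new one.
a: 0a undefined. 0a->0: no, aaaab/b meet in 0 with "b" left. Open state 1: 0a->1.
b: 0b undefined. 0b->0: no, bab/bbab meet in 1 with "b" left. 0b->1: no, ab/bb meet in 1 with "b" left. Open state 2: 0b->2.
aa: 1a undefined. 1a->0: no, aaaab/b meet in 2. 1a->1: no, aaaab/aaab meet in 1 with "b" left. 1a->2: no, bab/aaab meet in 2 with "ab" left. Open state 3: 1a->3.
ab: 1b undefined. 1b->0: no, aba/a meet in 1. 1b->1: no, ab/a meet in 1. 1b->2: no, ab/b meet in 2. 1b->3: ok.
ba: 2a undefined. 2a->0: no, aba/baaaa meet in 3 with "a" left. 2a->1: ok.
bb: 2b undefined. 2b->0: no, bab/bbab meet in 3. 2b->1: ok.
aaa: 3a undefined. 3a->0: ok.
aab: 3b undefined. 3b->0: no, abbba/a meet in 1. 3b->1: ok.
All examples now run through 4 states with every (state, symbol) defined. Accept strings end in {0,3}, Reject strings end in {1,2}; accept={0,3}.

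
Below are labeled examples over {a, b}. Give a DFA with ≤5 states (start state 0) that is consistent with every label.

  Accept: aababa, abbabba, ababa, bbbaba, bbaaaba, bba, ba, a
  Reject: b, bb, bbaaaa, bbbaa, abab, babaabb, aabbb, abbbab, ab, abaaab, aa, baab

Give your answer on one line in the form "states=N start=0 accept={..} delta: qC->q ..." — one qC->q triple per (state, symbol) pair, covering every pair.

Fold the examples into a partial DFA from state 0: repeatedly fix the first undefined (state, symbol) met by the shortest-then-alphabetical prefix, trying targets in increasing order and rejecting any under which an Accept and a Reject string meet in one state with the same remainder; add a state when all current targets are rejected. Accepting states are where Accept strings end.
a: 0a undefined. 0a->0: no, a/aa meet in 0. Open state 1: 0a->1.
b: 0b undefined. 0b->0: ok.
aa: 1a undefined. 1a->0: ok.
ab: 1b undefined. 1b->0: ok.
All examples now run through 2 states with every (state, symbol) defined. Accept strings end in {1}, Reject strings end in {0}; accept={1}.

states=2 start=0 accept={1} delta: 0a->1 0b->0 1a->0 1b->0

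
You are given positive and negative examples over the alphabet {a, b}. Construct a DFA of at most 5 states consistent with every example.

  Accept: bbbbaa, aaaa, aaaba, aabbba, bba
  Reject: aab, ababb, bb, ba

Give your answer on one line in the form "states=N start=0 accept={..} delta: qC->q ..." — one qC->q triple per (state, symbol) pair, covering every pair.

states=4 start=0 accept={1,3} delta: 0a->1 0b->1 1a->2 1b->2 2a->3 2b->0 3a->1 3b->2

Fold the examples into a partial DFA from state 0: repeatedly fix the first undefined (state, symbol) met by the shortest-then-alphabetical prefix, trying targets in increasing order and rejecting any under which an Accept and a Reject string meet in one state with the same remainder; add a state when all current targets are rejected. Accepting states are where Accept strings end.
a: 0a undefined. 0a->0: no, aaaba/ba meet in 0 with "ba" left. Open state 1: 0a->1.
b: 0b undefined. 0b->0: no, bba/ba meet in 1. 0b->1: ok.
aa: 1a undefined. 1a->0: no, aaaa/ba meet in 0. 1a->1: no, aaaa/ba meet in 1. Open state 2: 1a->2.
ab: 1b undefined. 1b->0: no, bbbbaa/ba meet in 2. 1b->1: no, bba/ba meet in 2. 1b->2: ok.
aaa: 2a undefined. 2a->0: no, aaaba/ababb meet in 2. 2a->1: no, aaaa/bb meet in 2. 2a->2: no, aaaa/bb meet in 2. Open state 3: 2a->3.
aab: 2b undefined. 2b->0: ok.
aaaa: 3a undefined. 3a->0: no, aaaa/aab meet in 0. 3a->1: ok.
aaab: 3b undefined. 3b->0: no, aaaa/ababb meet in 1. 3b->1: no, aaaba/ababb meet in 2. 3b->2: ok.
All examples now run through 4 states with every (state, symbol) defined. Accept strings end in {1,3}, Reject strings end in {0,2}; accept={1,3}.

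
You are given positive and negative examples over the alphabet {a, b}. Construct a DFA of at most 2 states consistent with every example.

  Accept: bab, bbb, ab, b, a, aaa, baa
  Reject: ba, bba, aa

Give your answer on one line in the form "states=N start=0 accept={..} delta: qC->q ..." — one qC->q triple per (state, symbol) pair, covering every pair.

Fold the examples into a partial DFA from state 0: repeatedly fix the first undefined (state, symbol) met by the shortest-then-alphabetical prefix, trying targets in increasing order and rejecting any under which an Accept and a Reject string meet in one state with the same remainder; add a state when all current targets are rejected. Accepting states are where Accept strings end.
a: 0a undefined. 0a->0: no, a/aa meet in 0. Open state 1: 0a->1.
b: 0b undefined. 0b->0: no, a/ba meet in 1. 0b->1: ok.
aa: 1a undefined. 1a->0: ok.
ab: 1b undefined. 1b->0: no, bab/bba meet in 1. 1b->1: ok.
All examples now run through 2 states with every (state, symbol) defined. Accept strings end in {1}, Reject strings end in {0}; accept={1}.

states=2 start=0 accept={1} delta: 0a->1 0b->1 1a->0 1b->1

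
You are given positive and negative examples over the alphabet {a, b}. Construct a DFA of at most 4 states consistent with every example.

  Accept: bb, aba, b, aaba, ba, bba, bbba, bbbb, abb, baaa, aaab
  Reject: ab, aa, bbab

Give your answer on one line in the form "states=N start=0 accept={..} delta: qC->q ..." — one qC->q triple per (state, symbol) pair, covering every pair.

states=3 start=0 accept={0,1} delta: 0a->1 0b->0 1a->2 1b->2 2a->0 2b->0

Fold the examples into a partial DFA from state 0: repeatedly fix the first undefined (state, symbol) met by the shortest-then-alphabetical prefix, trying targets in increasing order and rejecting any under which an Accept and a Reject string meet in one state with the same remainder; add a state when all current targets are rejected. Accepting states are where Accept strings end.
a: 0a undefined. 0a->0: no, b/ab meet in 0 with "b" left. Open state 1: 0a->1.
b: 0b undefined. 0b->0: ok.
aa: 1a undefined. 1a->0: no, bb/aa meet in 0. 1a->1: no, ba/aa meet in 1. Open state 2: 1a->2.
ab: 1b undefined. 1b->0: no, bb/ab meet in 0. 1b->1: no, aba/aa meet in 2. 1b->2: ok.
aaa: 2a undefined. 2a->0: ok.
aab: 2b undefined. 2b->0: ok.
All examples now run through 3 states with every (state, symbol) defined. Accept strings end in {0,1}, Reject strings end in {2}; accept={0,1}.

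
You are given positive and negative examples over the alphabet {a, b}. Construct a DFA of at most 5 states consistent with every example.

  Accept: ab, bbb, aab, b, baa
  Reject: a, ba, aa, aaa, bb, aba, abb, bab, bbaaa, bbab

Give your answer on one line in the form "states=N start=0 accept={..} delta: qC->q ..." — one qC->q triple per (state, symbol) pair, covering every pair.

State merging on the prefix tree: take the shortest (then alphabetical) example prefix whose next move is undefined and point that move at state 0, else 1, else 2, ...; a target is out if some Accept/Reject pair would then sit in one state with the same input left (inseparable). If every existing state is out, open a new one.
a: 0a undefined. 0a->0: ok.
b: 0b undefined. 0b->0: no, ab/a meet in 0. Open state 1: 0b->1.
ba: 1a undefined. 1a->0: no, ab/bab meet in 1. 1a->1: no, ab/ba meet in 1. Open state 2: 1a->2.
bb: 1b undefined. 1b->0: no, ab/bbab meet in 1. 1b->1: no, ab/bb meet in 1. 1b->2: no, bbb/bab meet in 2 with "b" left. Open state 3: 1b->3.
baa: 2a undefined. 2a->0: no, baa/a meet in 0. 2a->1: ok.
bab: 2b undefined. 2b->0: ok.
bba: 3a undefined. 3a->0: no, ab/bbab meet in 1. 3a->1: no, ab/bbaaa meet in 1. 3a->2: ok.
bbb: 3b undefined. 3b->0: no, bbb/a meet in 0. 3b->1: ok.
All examples now run through 4 states with every (state, symbol) defined. Accept strings end in {1}, Reject strings end in {0,2,3}; accept={1}.

states=4 start=0 accept={1} delta: 0a->0 0b->1 1a->2 1b->3 2a->1 2b->0 3a->2 3b->1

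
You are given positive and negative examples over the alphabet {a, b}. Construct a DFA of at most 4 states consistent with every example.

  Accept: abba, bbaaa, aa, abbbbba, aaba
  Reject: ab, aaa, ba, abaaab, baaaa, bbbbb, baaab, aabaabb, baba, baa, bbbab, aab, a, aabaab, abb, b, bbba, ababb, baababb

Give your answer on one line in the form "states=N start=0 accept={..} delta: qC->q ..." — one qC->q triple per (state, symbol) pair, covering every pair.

State merging on the prefix tree: take the shortest (then alphabetical) example prefix whose next move is undefined and point that move at state 0, else 1, else 2, ...; a target is out if some Accept/Reject pair would then sit in one state with the same input left (inseparable). If every existing state is out, open a new one.
a: 0a undefined. 0a->0: no, aa/aaa meet in 0. Open state 1: 0a->1.
b: 0b undefined. 0b->0: no, bbaaa/aaa meet in 1 with "aa" left. 0b->1: no, abba/bbba meet in 1 with "bba" left. Open state 2: 0b->2.
aa: 1a undefined. 1a->0: no, aaba/ba meet in 2 with "a" left. 1a->1: no, aa/aaa meet in 1. 1a->2: no, aa/b meet in 2. Open state 3: 1a->3.
ab: 1b undefined. 1b->0: no, abba/ba meet in 2 with "a" left. 1b->1: ok.
ba: 2a undefined. 2a->0: ok.
bb: 2b undefined. 2b->0: no, bbaaa/aaa meet in 3 with "a" left. 2b->1: no, abba/bbba meet in 3. 2b->2: ok.
aaa: 3a undefined. 3a->0: ok.
aab: 3b undefined. 3b->0: no, aaba/ab meet in 1. 3b->1: ok.
All examples now run through 4 states with every (state, symbol) defined. Accept strings end in {3}, Reject strings end in {0,1,2}; accept={3}.

states=4 start=0 accept={3} delta: 0a->1 0b->2 1a->3 1b->1 2a->0 2b->2 3a->0 3b->1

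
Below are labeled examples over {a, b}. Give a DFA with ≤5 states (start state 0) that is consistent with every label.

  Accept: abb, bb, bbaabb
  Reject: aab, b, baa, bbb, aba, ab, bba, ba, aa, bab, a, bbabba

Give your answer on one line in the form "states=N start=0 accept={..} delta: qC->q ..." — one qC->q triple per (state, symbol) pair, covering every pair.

Grow the machine one transition at a time. Run the examples from 0; the earliest place one falls off (shortest prefix, ties alphabetical) gets sent to the lowest-numbered state that keeps every Accept/Reject pair distinguishable — a pair clashes when both reach the same state with identical unread suffix — and to a fresh state only if none does.
a: 0a undefined. 0a->0: ok.
b: 0b undefined. 0b->0: no, abb/aab meet in 0. Open state 1: 0b->1.
ba: 1a undefined. 1a->0: ok.
bb: 1b undefined. 1b->0: no, abb/baa meet in 0. 1b->1: no, abb/aab meet in 1. Open state 2: 1b->2.
bba: 2a undefined. 2a->0: ok.
bbb: 2b undefined. 2b->0: ok.
All examples now run through 3 states with every (state, symbol) defined. Accept strings end in {2}, Reject strings end in {0,1}; accept={2}.

states=3 start=0 accept={2} delta: 0a->0 0b->1 1a->0 1b->2 2a->0 2b->0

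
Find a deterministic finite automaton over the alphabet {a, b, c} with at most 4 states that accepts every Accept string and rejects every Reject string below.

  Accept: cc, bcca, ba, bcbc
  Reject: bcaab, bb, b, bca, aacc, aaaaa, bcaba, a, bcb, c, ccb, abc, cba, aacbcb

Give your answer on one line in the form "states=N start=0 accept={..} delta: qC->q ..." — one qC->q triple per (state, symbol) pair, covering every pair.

State merging on the prefix tree: take the shortest (then alphabetical) example prefix whose next move is undefined and point that move at state 0, else 1, else 2, ...; a target is out if some Accept/Reject pair would then sit in one state with the same input left (inseparable). If every existing state is out, open a new one.
a: 0a undefined. 0a->0: no, cc/aacc meet in 0 with "cc" left. Open state 1: 0a->1.
b: 0b undefined. 0b->0: no, ba/a meet in 1. 0b->1: ok.
c: 0c undefined. 0c->0: no, cc/c meet in 0. 0c->1: ok.
aa: 1a undefined. 1a->0: no, cc/aacc meet in 1 with "c" left. 1a->1: no, ba/b meet in 1. Open state 2: 1a->2.
ab: 1b undefined. 1b->0: ok.
bc: 1c undefined. 1c->0: no, cc/bb meet in 0. 1c->1: no, cc/b meet in 1. 1c->2: ok.
aaa: 2a undefined. 2a->0: no, cc/aaaaa meet in 2. 2a->1: ok.
aac: 2c undefined. 2c->0: no, bcca/b meet in 1. 2c->1: no, cc/aacc meet in 2. 2c->2: no, cc/aacc meet in 2. Open state 3: 2c->3.
bcb: 2b undefined. 2b->0: no, bcbc/b meet in 1. 2b->1: ok.
aacb: 3b undefined. 3b->0: ok.
aacc: 3c undefined. 3c->0: ok.
bcca: 3a undefined. 3a->0: no, bcca/bb meet in 0. 3a->1: no, bcca/bcaab meet in 1. 3a->2: ok.
All examples now run through 4 states with every (state, symbol) defined. Accept strings end in {2}, Reject strings end in {0,1}; accept={2}.

states=4 start=0 accept={2} delta: 0a->1 0b->1 0c->1 1a->2 1b->0 1c->2 2a->1 2b->1 2c->3 3a->2 3b->0 3c->0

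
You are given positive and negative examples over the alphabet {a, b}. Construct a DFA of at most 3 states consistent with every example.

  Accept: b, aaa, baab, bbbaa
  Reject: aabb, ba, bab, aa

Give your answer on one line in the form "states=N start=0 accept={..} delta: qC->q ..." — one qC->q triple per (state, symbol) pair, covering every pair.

states=3 start=0 accept={0,1} delta: 0a->1 0b->1 1a->2 1b->0 2a->0 2b->2

Fold the examples into a partial DFA from state 0: repeatedly fix the first undefined (state, symbol) met by the shortest-then-alphabetical prefix, trying targets in increasing order and rejecting any under which an Accept and a Reject string meet in one state with the same remainder; add a state when all current targets are rejected. Accepting states are where Accept strings end.
a: 0a undefined. 0a->0: no, aaa/aa meet in 0. Open state 1: 0a->1.
b: 0b undefined. 0b->0: no, bbbaa/aa meet in 1 with "a" left. 0b->1: ok.
aa: 1a undefined. 1a->0: no, b/bab meet in 1. 1a->1: no, b/ba meet in 1. Open state 2: 1a->2.
bb: 1b undefined. 1b->0: ok.
aaa: 2a undefined. 2a->0: ok.
aab: 2b undefined. 2b->0: no, b/aabb meet in 1. 2b->1: no, b/bab meet in 1. 2b->2: ok.
All examples now run through 3 states with every (state, symbol) defined. Accept strings end in {0,1}, Reject strings end in {2}; accept={0,1}.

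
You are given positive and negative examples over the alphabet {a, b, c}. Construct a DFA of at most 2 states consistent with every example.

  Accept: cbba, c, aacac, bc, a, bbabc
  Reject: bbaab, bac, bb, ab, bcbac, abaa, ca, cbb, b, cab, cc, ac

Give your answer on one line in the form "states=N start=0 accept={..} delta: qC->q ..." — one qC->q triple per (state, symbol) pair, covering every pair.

State merging on the prefix tree: take the shortest (then alphabetical) example prefix whose next move is undefined and point that move at state 0, else 1, else 2, ...; a target is out if some Accept/Reject pair would then sit in one state with the same input left (inseparable). If every existing state is out, open a new one.
a: 0a undefined. 0a->0: no, c/ac meet in 0 with "c" left. Open state 1: 0a->1.
b: 0b undefined. 0b->0: ok.
c: 0c undefined. 0c->0: no, cbba/ca meet in 1. 0c->1: ok.
aa: 1a undefined. 1a->0: ok.
ab: 1b undefined. 1b->0: ok.
ac: 1c undefined. 1c->0: ok.
All examples now run through 2 states with every (state, symbol) defined. Accept strings end in {1}, Reject strings end in {0}; accept={1}.

states=2 start=0 accept={1} delta: 0a->1 0b->0 0c->1 1a->0 1b->0 1c->0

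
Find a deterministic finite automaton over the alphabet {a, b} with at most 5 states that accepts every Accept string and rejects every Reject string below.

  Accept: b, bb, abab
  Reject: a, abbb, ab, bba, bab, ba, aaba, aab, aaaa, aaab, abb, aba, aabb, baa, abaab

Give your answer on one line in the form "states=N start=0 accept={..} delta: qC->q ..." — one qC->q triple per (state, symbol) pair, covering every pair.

State merging on the prefix tree: take the shortest (then alphabetical) example prefix whose next move is undefined and point that move at state 0, else 1, else 2, ...; a target is out if some Accept/Reject pair would then sit in one state with the same input left (inseparable). If every existing state is out, open a new one.
a: 0a undefined. 0a->0: no, b/ab meet in 0 with "b" left. Open state 1: 0a->1.
b: 0b undefined. 0b->0: ok.
aa: 1a undefined. 1a->0: no, b/aab meet in 0. 1a->1: ok.
ab: 1b undefined. 1b->0: no, b/abbb meet in 0. 1b->1: no, abab/a meet in 1. Open state 2: 1b->2.
aba: 2a undefined. 2a->0: no, b/aaba meet in 0. 2a->1: no, abab/ab meet in 2. 2a->2: no, abab/abb meet in 2 with "b" left. Open state 3: 2a->3.
abb: 2b undefined. 2b->0: no, b/abbb meet in 0. 2b->1: ok.
abaa: 3a undefined. 3a->0: no, b/abaab meet in 0. 3a->1: ok.
abab: 3b undefined. 3b->0: ok.
All examples now run through 4 states with every (state, symbol) defined. Accept strings end in {0}, Reject strings end in {1,2,3}; accept={0}.

states=4 start=0 accept={0} delta: 0a->1 0b->0 1a->1 1b->2 2a->3 2b->1 3a->1 3b->0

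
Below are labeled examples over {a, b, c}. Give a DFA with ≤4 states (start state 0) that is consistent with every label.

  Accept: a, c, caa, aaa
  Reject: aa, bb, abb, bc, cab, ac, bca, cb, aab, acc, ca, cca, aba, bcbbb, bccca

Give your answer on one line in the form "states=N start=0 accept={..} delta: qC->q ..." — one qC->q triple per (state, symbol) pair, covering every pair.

states=4 start=0 accept={0,1} delta: 0a->1 0b->1 0c->1 1a->2 1b->3 1c->3 2a->0 2b->2 2c->1 3a->2 3b->2 3c->2

Grow the machine one transition at a time. Run the examples from 0; the earliest place one falls off (shortest prefix, ties alphabetical) gets sent to the lowest-numbered state that keeps every Accept/Reject pair distinguishable — a pair clashes when both reach the same state with identical unread suffix — and to a fresh state only if none does.
a: 0a undefined. 0a->0: no, a/aa meet in 0. Open state 1: 0a->1.
b: 0b undefined. 0b->0: no, c/bc meet in 0 with "c" left. 0b->1: ok.
c: 0c undefined. 0c->0: no, a/cb meet in 1. 0c->1: ok.
aa: 1a undefined. 1a->0: no, a/cab meet in 1. 1a->1: no, a/aa meet in 1. Open state 2: 1a->2.
ab: 1b undefined. 1b->0: no, a/abb meet in 1. 1b->1: no, a/bb meet in 1. 1b->2: no, caa/aba meet in 2 with "a" left. Open state 3: 1b->3.
ac: 1c undefined. 1c->0: no, a/bca meet in 1. 1c->1: no, a/bc meet in 1. 1c->2: no, caa/bca meet in 2 with "a" left. 1c->3: ok.
aaa: 2a undefined. 2a->0: ok.
aab: 2b undefined. 2b->0: no, caa/cab meet in 0. 2b->1: no, a/cab meet in 1. 2b->2: ok.
aba: 3a undefined. 3a->0: no, caa/bca meet in 0. 3a->1: no, a/bca meet in 1. 3a->2: ok.
abb: 3b undefined. 3b->0: no, caa/abb meet in 0. 3b->1: no, a/abb meet in 1. 3b->2: ok.
acc: 3c undefined. 3c->0: no, caa/acc meet in 0. 3c->1: no, a/acc meet in 1. 3c->2: ok.
bccc: 2c undefined. 2c->0: no, a/bccca meet in 1. 2c->1: ok.
All examples now run through 4 states with every (state, symbol) defined. Accept strings end in {0,1}, Reject strings end in {2,3}; accept={0,1}.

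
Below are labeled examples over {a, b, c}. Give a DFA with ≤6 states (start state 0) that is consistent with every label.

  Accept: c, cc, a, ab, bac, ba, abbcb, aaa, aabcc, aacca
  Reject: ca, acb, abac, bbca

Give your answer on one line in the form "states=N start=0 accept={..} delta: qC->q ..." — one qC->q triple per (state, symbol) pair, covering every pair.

State merging on the prefix tree: take the shortest (then alphabetical) example prefix whose next move is undefined and point that move at state 0, else 1, else 2, ...; a target is out if some Accept/Reject pair would then sit in one state with the same input left (inseparable). If every existing state is out, open a new one.
a: 0a undefined. 0a->0: no, bac/abac meet in 0 with "bac" left. Open state 1: 0a->1.
b: 0b undefined. 0b->0: ok.
c: 0c undefined. 0c->0: no, a/ca meet in 1. 0c->1: ok.
aa: 1a undefined. 1a->0: ok.
ab: 1b undefined. 1b->0: no, cc/abac meet in 1 with "c" left. 1b->1: no, c/abac meet in 1. Open state 2: 1b->2.
ac: 1c undefined. 1c->0: no, cc/ca meet in 0. 1c->1: no, ab/acb meet in 2. 1c->2: ok.
aba: 2a undefined. 2a->0: no, c/abac meet in 1. 2a->1: no, cc/abac meet in 2. 2a->2: ok.
abb: 2b undefined. 2b->0: ok.
abac: 2c undefined. 2c->0: ok.
All examples now run through 3 states with every (state, symbol) defined. Accept strings end in {1,2}, Reject strings end in {0}; accept={1,2}.

states=3 start=0 accept={1,2} delta: 0a->1 0b->0 0c->1 1a->0 1b->2 1c->2 2a->2 2b->0 2c->0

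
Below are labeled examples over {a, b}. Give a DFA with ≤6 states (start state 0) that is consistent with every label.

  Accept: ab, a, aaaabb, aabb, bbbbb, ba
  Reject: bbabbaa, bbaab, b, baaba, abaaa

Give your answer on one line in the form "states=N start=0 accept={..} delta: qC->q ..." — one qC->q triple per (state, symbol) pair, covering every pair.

Fold the examples into a partial DFA from state 0: repeatedly fix the first undefined (state, symbol) met by the shortest-then-alphabetical prefix, trying targets in increasing order and rejecting any under which an Accept and a Reject string meet in one state with the same remainder; add a state when all current targets are rejected. Accepting states are where Accept strings end.
a: 0a undefined. 0a->0: no, ab/b meet in 0 with "b" left. Open state 1: 0a->1.
b: 0b undefined. 0b->0: no, bbbbb/b meet in 0. 0b->1: no, a/b meet in 1. Open state 2: 0b->2.
aa: 1a undefined. 1a->0: ok.
ab: 1b undefined. 1b->0: no, a/abaaa meet in 1. 1b->1: ok.
ba: 2a undefined. 2a->0: no, ba/baaba meet in 0. 2a->1: no, ab/baaba meet in 1. 2a->2: no, ba/b meet in 2. Open state 3: 2a->3.
bb: 2b undefined. 2b->0: no, ab/bbabbaa meet in 1. 2b->1: no, ab/bbabbaa meet in 1. 2b->2: no, aaaabb/b meet in 2. 2b->3: ok.
baa: 3a undefined. 3a->0: no, ab/bbabbaa meet in 1. 3a->1: no, ab/bbabbaa meet in 1. 3a->2: ok.
bbb: 3b undefined. 3b->0: ok.
All examples now run through 4 states with every (state, symbol) defined. Accept strings end in {1,3}, Reject strings end in {0,2}; accept={1,3}.

states=4 start=0 accept={1,3} delta: 0a->1 0b->2 1a->0 1b->1 2a->3 2b->3 3a->2 3b->0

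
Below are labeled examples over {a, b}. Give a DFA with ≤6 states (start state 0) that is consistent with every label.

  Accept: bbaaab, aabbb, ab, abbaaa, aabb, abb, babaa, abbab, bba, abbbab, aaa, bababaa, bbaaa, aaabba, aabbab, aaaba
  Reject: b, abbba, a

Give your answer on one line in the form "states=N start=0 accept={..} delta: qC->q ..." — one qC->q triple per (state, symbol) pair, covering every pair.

states=5 start=0 accept={0,2,3} delta: 0a->1 0b->1 1a->2 1b->2 2a->0 2b->3 3a->4 3b->3 4a->2 4b->0

State merging on the prefix tree: take the shortest (then alphabetical) example prefix whose next move is undefined and point that move at state 0, else 1, else 2, ...; a target is out if some Accept/Reject pair would then sit in one state with the same input left (inseparable). If every existing state is out, open a new one.
a: 0a undefined. 0a->0: no, ab/b meet in 0 with "b" left. Open state 1: 0a->1.
b: 0b undefined. 0b->0: no, bba/a meet in 1. 0b->1: ok.
aa: 1a undefined. 1a->0: no, babaa/b meet in 1. 1a->1: no, aaa/b meet in 1. Open state 2: 1a->2.
ab: 1b undefined. 1b->0: no, abb/b meet in 1. 1b->1: no, ab/b meet in 1. 1b->2: ok.
aaa: 2a undefined. 2a->0: ok.
aab: 2b undefined. 2b->0: no, aabbb/abbba meet in 2. 2b->1: no, bbaaab/b meet in 1. 2b->2: no, babaa/b meet in 1. Open state 3: 2b->3.
aabb: 3b undefined. 3b->0: no, aabbb/b meet in 1. 3b->1: no, aabbb/abbba meet in 2. 3b->2: no, bba/abbba meet in 0. 3b->3: ok.
abba: 3a undefined. 3a->0: no, babaa/b meet in 1. 3a->1: no, bababaa/b meet in 1. 3a->2: no, ab/abbba meet in 2. 3a->3: no, bbaaab/abbba meet in 3. Open state 4: 3a->4.
abbaa: 4a undefined. 4a->0: no, abbaaa/b meet in 1. 4a->1: no, babaa/b meet in 1. 4a->2: ok.
abbab: 4b undefined. 4b->0: ok.
All examples now run through 5 states with every (state, symbol) defined. Accept strings end in {0,2,3}, Reject strings end in {1,4}; accept={0,2,3}.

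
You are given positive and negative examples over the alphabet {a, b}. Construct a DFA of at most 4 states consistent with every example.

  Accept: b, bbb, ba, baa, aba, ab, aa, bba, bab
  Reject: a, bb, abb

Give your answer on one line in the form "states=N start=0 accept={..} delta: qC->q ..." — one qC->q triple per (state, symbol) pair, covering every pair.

states=4 start=0 accept={0,2,3} delta: 0a->1 0b->2 1a->0 1b->2 2a->3 2b->1 3a->0 3b->0

Fold the examples into a partial DFA from state 0: repeatedly fix the first undefined (state, symbol) met by the shortest-then-alphabetical prefix, trying targets in increasing order and rejecting any under which an Accept and a Reject string meet in one state with the same remainder; add a state when all current targets are rejected. Accepting states are where Accept strings end.
a: 0a undefined. 0a->0: no, aa/a meet in 0. Open state 1: 0a->1.
b: 0b undefined. 0b->0: no, b/bb meet in 0. 0b->1: no, b/a meet in 1. Open state 2: 0b->2.
aa: 1a undefined. 1a->0: ok.
ab: 1b undefined. 1b->0: no, b/abb meet in 2. 1b->1: no, ab/a meet in 1. 1b->2: ok.
ba: 2a undefined. 2a->0: no, baa/a meet in 1. 2a->1: no, ba/a meet in 1. 2a->2: no, bab/bb meet in 2 with "b" left. Open state 3: 2a->3.
bb: 2b undefined. 2b->0: no, aa/bb meet in 0. 2b->1: ok.
baa: 3a undefined. 3a->0: ok.
bab: 3b undefined. 3b->0: ok.
All examples now run through 4 states with every (state, symbol) defined. Accept strings end in {0,2,3}, Reject strings end in {1}; accept={0,2,3}.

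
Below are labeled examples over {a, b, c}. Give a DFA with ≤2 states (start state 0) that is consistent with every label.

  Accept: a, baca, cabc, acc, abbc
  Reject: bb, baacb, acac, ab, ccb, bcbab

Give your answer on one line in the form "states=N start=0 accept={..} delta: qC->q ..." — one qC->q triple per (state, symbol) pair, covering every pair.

states=2 start=0 accept={0} delta: 0a->0 0b->1 0c->1 1a->0 1b->1 1c->0

Fold the examples into a partial DFA from state 0: repeatedly fix the first undefined (state, symbol) met by the shortest-then-alphabetical prefix, trying targets in increasing order and rejecting any under which an Accept and a Reject string meet in one state with the same remainder; add a state when all current targets are rejected. Accepting states are where Accept strings end.
a: 0a undefined. 0a->0: ok.
b: 0b undefined. 0b->0: no, a/bb meet in 0. Open state 1: 0b->1.
c: 0c undefined. 0c->0: no, a/acac meet in 0. 0c->1: ok.
ba: 1a undefined. 1a->0: ok.
bb: 1b undefined. 1b->0: no, a/bb meet in 0. 1b->1: ok.
bc: 1c undefined. 1c->0: ok.
All examples now run through 2 states with every (state, symbol) defined. Accept strings end in {0}, Reject strings end in {1}; accept={0}.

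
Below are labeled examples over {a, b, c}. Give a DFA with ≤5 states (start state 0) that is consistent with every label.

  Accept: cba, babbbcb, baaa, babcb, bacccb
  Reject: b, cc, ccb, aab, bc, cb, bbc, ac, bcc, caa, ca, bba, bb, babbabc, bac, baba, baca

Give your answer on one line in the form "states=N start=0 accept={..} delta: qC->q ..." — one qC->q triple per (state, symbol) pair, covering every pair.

Grow the machine one transition at a time. Run the examples from 0; the earliest place one falls off (shortest prefix, ties alphabetical) gets sent to the lowest-numbered state that keeps every Accept/Reject pair distinguishable — a pair clashes when both reach the same state with identical unread suffix — and to a fresh state only if none does.
a: 0a undefined. 0a->0: ok.
b: 0b undefined. 0b->0: no, babbbcb/cb meet in 0 with "cb" left. Open state 1: 0b->1.
c: 0c undefined. 0c->0: ok.
ba: 1a undefined. 1a->0: no, cba/cc meet in 0. 1a->1: no, cba/b meet in 1. Open state 2: 1a->2.
bb: 1b undefined. 1b->0: ok.
bc: 1c undefined. 1c->0: ok.
baa: 2a undefined. 2a->0: no, baaa/cc meet in 0. 2a->1: ok.
bab: 2b undefined. 2b->0: no, babbbcb/b meet in 1. 2b->1: no, cba/baba meet in 2. 2b->2: ok.
bac: 2c undefined. 2c->0: no, babbbcb/b meet in 1. 2c->1: no, cba/baca meet in 2. 2c->2: no, cba/bac meet in 2. Open state 3: 2c->3.
baca: 3a undefined. 3a->0: ok.
bacc: 3c undefined. 3c->0: no, bacccb/b meet in 1. 3c->1: no, bacccb/b meet in 1. 3c->2: ok.
babcb: 3b undefined. 3b->0: no, babbbcb/cc meet in 0. 3b->1: no, babbbcb/b meet in 1. 3b->2: ok.
All examples now run through 4 states with every (state, symbol) defined. Accept strings end in {2}, Reject strings end in {0,1,3}; accept={2}.

states=4 start=0 accept={2} delta: 0a->0 0b->1 0c->0 1a->2 1b->0 1c->0 2a->1 2b->2 2c->3 3a->0 3b->2 3c->2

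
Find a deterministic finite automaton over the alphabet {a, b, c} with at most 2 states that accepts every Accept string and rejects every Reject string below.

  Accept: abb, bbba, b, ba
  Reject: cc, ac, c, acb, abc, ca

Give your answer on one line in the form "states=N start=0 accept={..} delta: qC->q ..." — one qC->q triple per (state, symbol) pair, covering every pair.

states=2 start=0 accept={0} delta: 0a->0 0b->0 0c->1 1a->1 1b->1 1c->1

Fold the examples into a partial DFA from state 0: repeatedly fix the first undefined (state, symbol) met by the shortest-then-alphabetical prefix, trying targets in increasing order and rejecting any under which an Accept and a Reject string meet in one state with the same remainder; add a state when all current targets are rejected. Accepting states are where Accept strings end.
a: 0a undefined. 0a->0: ok.
b: 0b undefined. 0b->0: ok.
c: 0c undefined. 0c->0: no, abb/cc meet in 0. Open state 1: 0c->1.
ca: 1a undefined. 1a->0: no, abb/ca meet in 0. 1a->1: ok.
cc: 1c undefined. 1c->0: no, abb/cc meet in 0. 1c->1: ok.
acb: 1b undefined. 1b->0: no, abb/acb meet in 0. 1b->1: ok.
All examples now run through 2 states with every (state, symbol) defined. Accept strings end in {0}, Reject strings end in {1}; accept={0}.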